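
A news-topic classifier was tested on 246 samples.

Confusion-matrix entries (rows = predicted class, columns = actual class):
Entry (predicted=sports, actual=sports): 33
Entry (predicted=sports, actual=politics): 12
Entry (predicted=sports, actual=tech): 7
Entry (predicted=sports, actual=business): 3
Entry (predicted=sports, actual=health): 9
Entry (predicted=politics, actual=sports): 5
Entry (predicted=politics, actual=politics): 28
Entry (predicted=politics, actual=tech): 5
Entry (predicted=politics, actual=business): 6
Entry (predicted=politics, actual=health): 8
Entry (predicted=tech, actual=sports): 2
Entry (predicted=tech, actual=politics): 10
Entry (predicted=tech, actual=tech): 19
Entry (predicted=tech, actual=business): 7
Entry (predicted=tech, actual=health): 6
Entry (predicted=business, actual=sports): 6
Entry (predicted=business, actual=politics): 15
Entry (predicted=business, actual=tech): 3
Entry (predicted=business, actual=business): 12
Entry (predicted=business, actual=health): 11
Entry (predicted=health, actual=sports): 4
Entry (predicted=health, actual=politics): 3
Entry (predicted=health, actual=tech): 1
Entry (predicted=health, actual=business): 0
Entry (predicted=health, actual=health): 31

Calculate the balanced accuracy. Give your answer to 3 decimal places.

0.504

Balanced accuracy = mean of per-class recall.
  sports: recall = 33/50 = 0.6600
  politics: recall = 28/68 = 0.4118
  tech: recall = 19/35 = 0.5429
  business: recall = 12/28 = 0.4286
  health: recall = 31/65 = 0.4769
Mean = (0.6600 + 0.4118 + 0.5429 + 0.4286 + 0.4769) / 5 = 0.504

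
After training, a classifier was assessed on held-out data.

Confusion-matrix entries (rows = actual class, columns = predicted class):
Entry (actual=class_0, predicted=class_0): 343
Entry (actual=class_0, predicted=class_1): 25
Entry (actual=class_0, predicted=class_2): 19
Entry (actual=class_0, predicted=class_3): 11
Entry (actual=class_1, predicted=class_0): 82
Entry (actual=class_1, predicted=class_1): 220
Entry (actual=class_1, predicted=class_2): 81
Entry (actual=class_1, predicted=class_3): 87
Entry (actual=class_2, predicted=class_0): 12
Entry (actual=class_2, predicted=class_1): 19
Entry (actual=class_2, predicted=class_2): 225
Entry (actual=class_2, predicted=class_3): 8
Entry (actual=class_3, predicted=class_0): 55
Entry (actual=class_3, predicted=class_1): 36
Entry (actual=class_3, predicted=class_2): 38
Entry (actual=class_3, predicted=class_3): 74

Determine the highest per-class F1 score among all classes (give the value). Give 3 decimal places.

0.771

Per-class F1 score (2·TP/(2·TP+FP+FN)):
  class_0: TP=343, FP=82+12+55=149, FN=25+19+11=55 → 686/890 = 0.7708
  class_1: TP=220, FP=25+19+36=80, FN=82+81+87=250 → 440/770 = 0.5714
  class_2: TP=225, FP=19+81+38=138, FN=12+19+8=39 → 450/627 = 0.7177
  class_3: TP=74, FP=11+87+8=106, FN=55+36+38=129 → 148/383 = 0.3864
Highest is class 'class_0' with F1 score = 0.771.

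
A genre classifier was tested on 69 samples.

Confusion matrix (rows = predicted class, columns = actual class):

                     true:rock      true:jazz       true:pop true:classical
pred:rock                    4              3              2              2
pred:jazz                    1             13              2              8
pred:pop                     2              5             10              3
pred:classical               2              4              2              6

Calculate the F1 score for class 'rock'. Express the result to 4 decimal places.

0.4000

F1 score = 2·TP/(2·TP+FP+FN).
rock: TP=4, FP=3+2+2=7, FN=1+2+2=5 → 8/20 = 0.40000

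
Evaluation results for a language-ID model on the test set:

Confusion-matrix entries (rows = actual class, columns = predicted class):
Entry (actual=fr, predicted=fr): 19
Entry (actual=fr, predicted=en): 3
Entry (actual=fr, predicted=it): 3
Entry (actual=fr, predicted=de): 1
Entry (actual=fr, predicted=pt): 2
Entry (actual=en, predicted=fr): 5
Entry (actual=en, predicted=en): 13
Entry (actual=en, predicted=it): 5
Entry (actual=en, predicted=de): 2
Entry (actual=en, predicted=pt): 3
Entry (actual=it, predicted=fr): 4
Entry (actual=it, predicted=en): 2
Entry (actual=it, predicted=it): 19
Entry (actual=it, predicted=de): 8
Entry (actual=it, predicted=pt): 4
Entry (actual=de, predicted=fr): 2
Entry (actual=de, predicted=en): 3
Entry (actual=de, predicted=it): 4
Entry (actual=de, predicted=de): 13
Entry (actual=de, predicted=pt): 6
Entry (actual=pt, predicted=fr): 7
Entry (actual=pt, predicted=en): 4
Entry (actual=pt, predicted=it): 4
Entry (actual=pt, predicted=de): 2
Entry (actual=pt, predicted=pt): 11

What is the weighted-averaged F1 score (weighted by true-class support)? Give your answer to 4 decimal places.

Per-class F1 score (2·TP/(2·TP+FP+FN)):
  fr: TP=19, FP=5+4+2+7=18, FN=3+3+1+2=9 → 38/65 = 0.58462
  en: TP=13, FP=3+2+3+4=12, FN=5+5+2+3=15 → 26/53 = 0.49057
  it: TP=19, FP=3+5+4+4=16, FN=4+2+8+4=18 → 38/72 = 0.52778
  de: TP=13, FP=1+2+8+2=13, FN=2+3+4+6=15 → 26/54 = 0.48148
  pt: TP=11, FP=2+3+4+6=15, FN=7+4+4+2=17 → 22/54 = 0.40741
Weighted-F1 score = Σ (supportᵢ/N)·F1 scoreᵢ with N=149: (28/149)·0.58462 + (28/149)·0.49057 + (37/149)·0.52778 + (28/149)·0.48148 + (28/149)·0.40741 = 0.5001

0.5001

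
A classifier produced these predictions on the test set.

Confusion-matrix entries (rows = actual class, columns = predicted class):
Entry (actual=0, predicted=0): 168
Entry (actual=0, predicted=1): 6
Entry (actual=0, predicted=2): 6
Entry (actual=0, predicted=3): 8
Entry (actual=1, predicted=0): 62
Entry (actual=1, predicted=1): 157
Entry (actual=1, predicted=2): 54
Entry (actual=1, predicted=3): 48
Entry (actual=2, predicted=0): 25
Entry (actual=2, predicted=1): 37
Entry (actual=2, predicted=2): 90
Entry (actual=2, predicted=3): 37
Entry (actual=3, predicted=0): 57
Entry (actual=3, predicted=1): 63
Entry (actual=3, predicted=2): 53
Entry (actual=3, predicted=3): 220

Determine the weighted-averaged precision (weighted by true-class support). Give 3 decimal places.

0.598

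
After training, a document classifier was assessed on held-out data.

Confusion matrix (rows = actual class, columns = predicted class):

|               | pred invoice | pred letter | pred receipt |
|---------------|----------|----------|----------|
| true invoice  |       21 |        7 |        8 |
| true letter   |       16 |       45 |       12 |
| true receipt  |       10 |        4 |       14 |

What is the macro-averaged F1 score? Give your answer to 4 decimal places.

0.5518

Per-class F1 score (2·TP/(2·TP+FP+FN)):
  invoice: TP=21, FP=16+10=26, FN=7+8=15 → 42/83 = 0.50602
  letter: TP=45, FP=7+4=11, FN=16+12=28 → 90/129 = 0.69767
  receipt: TP=14, FP=8+12=20, FN=10+4=14 → 28/62 = 0.45161
Macro-F1 score = mean = (0.50602 + 0.69767 + 0.45161) / 3 = 0.5518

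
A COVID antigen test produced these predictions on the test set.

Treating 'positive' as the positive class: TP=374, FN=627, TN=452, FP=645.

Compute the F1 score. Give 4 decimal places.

0.3703

Precision = TP/(TP+FP) = 374/1019 = 0.3670
Recall = TP/(TP+FN) = 374/1001 = 0.3736
F1 = 2·TP/(2·TP+FP+FN) = 748/2020 = 0.3703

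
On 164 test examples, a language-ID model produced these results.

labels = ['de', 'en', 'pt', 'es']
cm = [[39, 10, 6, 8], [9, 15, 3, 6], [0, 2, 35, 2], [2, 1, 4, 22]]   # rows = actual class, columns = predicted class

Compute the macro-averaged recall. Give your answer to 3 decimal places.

0.682

Per-class recall (TP/(TP+FN)):
  de: TP=39, FN=10+6+8=24 → 39/63 = 0.6190
  en: TP=15, FN=9+3+6=18 → 15/33 = 0.4545
  pt: TP=35, FN=0+2+2=4 → 35/39 = 0.8974
  es: TP=22, FN=2+1+4=7 → 22/29 = 0.7586
Macro-recall = mean = (0.6190 + 0.4545 + 0.8974 + 0.7586) / 4 = 0.682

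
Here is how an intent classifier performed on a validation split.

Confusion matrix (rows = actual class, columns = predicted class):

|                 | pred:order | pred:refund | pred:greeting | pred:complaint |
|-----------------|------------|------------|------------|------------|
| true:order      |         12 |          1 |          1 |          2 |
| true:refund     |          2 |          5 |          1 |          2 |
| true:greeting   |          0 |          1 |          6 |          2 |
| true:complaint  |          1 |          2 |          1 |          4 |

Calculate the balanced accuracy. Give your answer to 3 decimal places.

Balanced accuracy = mean of per-class recall.
  order: recall = 12/16 = 0.7500
  refund: recall = 5/10 = 0.5000
  greeting: recall = 6/9 = 0.6667
  complaint: recall = 4/8 = 0.5000
Mean = (0.7500 + 0.5000 + 0.6667 + 0.5000) / 4 = 0.604

0.604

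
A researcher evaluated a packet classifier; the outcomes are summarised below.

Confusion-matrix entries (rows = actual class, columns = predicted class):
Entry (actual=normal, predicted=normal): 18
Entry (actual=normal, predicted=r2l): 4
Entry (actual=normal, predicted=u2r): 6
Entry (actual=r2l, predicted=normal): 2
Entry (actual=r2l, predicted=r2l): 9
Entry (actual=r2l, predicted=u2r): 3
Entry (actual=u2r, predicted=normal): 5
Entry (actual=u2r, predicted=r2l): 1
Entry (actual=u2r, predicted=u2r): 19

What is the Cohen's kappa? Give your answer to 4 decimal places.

0.5137

Observed agreement pₒ = trace/N = 46/67 = 0.68657
Expected agreement pₑ = Σ (rowᵢ·colᵢ)/N² = (28·25 + 14·14 + 25·28)/67² = 0.35554
κ = (pₒ − pₑ)/(1 − pₑ) = (0.68657 − 0.35554)/(1 − 0.35554) = 0.5137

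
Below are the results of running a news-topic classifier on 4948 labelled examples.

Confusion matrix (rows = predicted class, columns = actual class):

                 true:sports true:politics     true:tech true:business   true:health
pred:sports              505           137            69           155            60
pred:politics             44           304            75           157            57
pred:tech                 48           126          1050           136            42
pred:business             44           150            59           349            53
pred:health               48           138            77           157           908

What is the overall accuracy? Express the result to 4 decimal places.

Accuracy = trace / total = (505+304+1050+349+908=3116) / 4948 = 3116/4948 = 0.6297

0.6297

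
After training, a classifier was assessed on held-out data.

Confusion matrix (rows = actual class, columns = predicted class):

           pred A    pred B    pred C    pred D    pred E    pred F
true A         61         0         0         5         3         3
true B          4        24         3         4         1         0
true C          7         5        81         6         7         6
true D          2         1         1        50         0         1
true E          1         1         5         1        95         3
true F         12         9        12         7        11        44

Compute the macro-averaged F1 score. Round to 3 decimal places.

Per-class F1 score (2·TP/(2·TP+FP+FN)):
  A: TP=61, FP=4+7+2+1+12=26, FN=0+0+5+3+3=11 → 122/159 = 0.7673
  B: TP=24, FP=0+5+1+1+9=16, FN=4+3+4+1+0=12 → 48/76 = 0.6316
  C: TP=81, FP=0+3+1+5+12=21, FN=7+5+6+7+6=31 → 162/214 = 0.7570
  D: TP=50, FP=5+4+6+1+7=23, FN=2+1+1+0+1=5 → 100/128 = 0.7813
  E: TP=95, FP=3+1+7+0+11=22, FN=1+1+5+1+3=11 → 190/223 = 0.8520
  F: TP=44, FP=3+0+6+1+3=13, FN=12+9+12+7+11=51 → 88/152 = 0.5789
Macro-F1 score = mean = (0.7673 + 0.6316 + 0.7570 + 0.7813 + 0.8520 + 0.5789) / 6 = 0.728

0.728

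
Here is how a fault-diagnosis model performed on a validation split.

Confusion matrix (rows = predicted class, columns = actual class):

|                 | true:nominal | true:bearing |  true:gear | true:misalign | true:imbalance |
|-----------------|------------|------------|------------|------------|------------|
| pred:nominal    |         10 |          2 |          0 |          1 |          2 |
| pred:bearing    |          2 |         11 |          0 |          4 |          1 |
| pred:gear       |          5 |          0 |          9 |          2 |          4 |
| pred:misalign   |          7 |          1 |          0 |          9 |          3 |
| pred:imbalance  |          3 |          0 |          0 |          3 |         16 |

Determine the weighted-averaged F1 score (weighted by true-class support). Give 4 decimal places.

0.5702

Per-class F1 score (2·TP/(2·TP+FP+FN)):
  nominal: TP=10, FP=2+0+1+2=5, FN=2+5+7+3=17 → 20/42 = 0.47619
  bearing: TP=11, FP=2+0+4+1=7, FN=2+0+1+0=3 → 22/32 = 0.68750
  gear: TP=9, FP=5+0+2+4=11, FN=0+0+0+0=0 → 18/29 = 0.62069
  misalign: TP=9, FP=7+1+0+3=11, FN=1+4+2+3=10 → 18/39 = 0.46154
  imbalance: TP=16, FP=3+0+0+3=6, FN=2+1+4+3=10 → 32/48 = 0.66667
Weighted-F1 score = Σ (supportᵢ/N)·F1 scoreᵢ with N=95: (27/95)·0.47619 + (14/95)·0.68750 + (9/95)·0.62069 + (19/95)·0.46154 + (26/95)·0.66667 = 0.5702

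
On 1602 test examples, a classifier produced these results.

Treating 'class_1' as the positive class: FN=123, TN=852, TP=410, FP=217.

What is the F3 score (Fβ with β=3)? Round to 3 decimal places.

Fβ = (1+β²)·TP / ((1+β²)·TP + β²·FN + FP), with β²=9
= 10·410 / (10·410 + 9·123 + 217) = 0.756

0.756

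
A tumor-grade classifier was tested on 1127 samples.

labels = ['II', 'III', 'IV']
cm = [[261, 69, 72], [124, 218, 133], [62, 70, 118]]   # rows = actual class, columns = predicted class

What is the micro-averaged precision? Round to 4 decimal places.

0.5297

Micro-averaging pools counts across classes: ΣTP=597, ΣFP=530, ΣFN=530.
Micro-precision = TP/(TP+FP) on pooled counts = 0.5297 (equals overall accuracy in single-label multiclass).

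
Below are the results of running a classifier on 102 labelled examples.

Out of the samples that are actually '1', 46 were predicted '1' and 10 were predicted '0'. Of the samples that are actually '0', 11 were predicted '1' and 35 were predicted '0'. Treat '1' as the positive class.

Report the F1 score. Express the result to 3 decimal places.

Precision = TP/(TP+FP) = 46/57 = 0.8070
Recall = TP/(TP+FN) = 46/56 = 0.8214
F1 = 2·TP/(2·TP+FP+FN) = 92/113 = 0.814

0.814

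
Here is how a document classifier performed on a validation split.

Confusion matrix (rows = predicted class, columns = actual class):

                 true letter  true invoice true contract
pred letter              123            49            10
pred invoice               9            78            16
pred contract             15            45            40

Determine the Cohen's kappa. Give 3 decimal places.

0.429

Observed agreement pₒ = trace/N = 241/385 = 0.6260
Expected agreement pₑ = Σ (rowᵢ·colᵢ)/N² = (147·182 + 172·103 + 66·100)/385² = 0.3445
κ = (pₒ − pₑ)/(1 − pₑ) = (0.6260 − 0.3445)/(1 − 0.3445) = 0.429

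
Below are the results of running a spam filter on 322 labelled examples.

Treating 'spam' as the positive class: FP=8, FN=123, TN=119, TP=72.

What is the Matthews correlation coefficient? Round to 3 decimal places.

MCC = (TP·TN − FP·FN) / √((TP+FP)(TP+FN)(TN+FP)(TN+FN))
Numerator = 72·119 − 8·123 = 7584
Denominator = √(80·195·127·242) = √479450400 = 21896.3559
MCC = 7584 / 21896.3559 = 0.346

0.346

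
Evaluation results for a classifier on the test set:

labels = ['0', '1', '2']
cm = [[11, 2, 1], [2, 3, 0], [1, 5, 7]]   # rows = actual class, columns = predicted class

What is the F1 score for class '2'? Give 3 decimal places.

Take TP from the diagonal, FP from the rest of the '2' prediction marginal, FN from the rest of the '2' actual marginal.
F1 score = 2·TP/(2·TP+FP+FN).
2: TP=7, FP=1+0=1, FN=1+5=6 → 14/21 = 0.6667

0.667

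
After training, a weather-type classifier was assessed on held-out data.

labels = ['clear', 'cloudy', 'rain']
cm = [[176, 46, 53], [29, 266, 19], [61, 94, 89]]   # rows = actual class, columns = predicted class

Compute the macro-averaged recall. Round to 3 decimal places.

0.617

Per-class recall (TP/(TP+FN)):
  clear: TP=176, FN=46+53=99 → 176/275 = 0.6400
  cloudy: TP=266, FN=29+19=48 → 266/314 = 0.8471
  rain: TP=89, FN=61+94=155 → 89/244 = 0.3648
Macro-recall = mean = (0.6400 + 0.8471 + 0.3648) / 3 = 0.617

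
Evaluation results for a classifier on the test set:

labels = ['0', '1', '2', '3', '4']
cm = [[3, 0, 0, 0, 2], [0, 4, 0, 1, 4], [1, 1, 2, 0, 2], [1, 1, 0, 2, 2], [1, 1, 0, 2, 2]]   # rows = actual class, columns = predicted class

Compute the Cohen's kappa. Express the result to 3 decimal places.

0.256

Observed agreement pₒ = trace/N = 13/32 = 0.4063
Expected agreement pₑ = Σ (rowᵢ·colᵢ)/N² = (5·6 + 9·7 + 6·2 + 6·5 + 6·12)/32² = 0.2021
κ = (pₒ − pₑ)/(1 − pₑ) = (0.4063 − 0.2021)/(1 − 0.2021) = 0.256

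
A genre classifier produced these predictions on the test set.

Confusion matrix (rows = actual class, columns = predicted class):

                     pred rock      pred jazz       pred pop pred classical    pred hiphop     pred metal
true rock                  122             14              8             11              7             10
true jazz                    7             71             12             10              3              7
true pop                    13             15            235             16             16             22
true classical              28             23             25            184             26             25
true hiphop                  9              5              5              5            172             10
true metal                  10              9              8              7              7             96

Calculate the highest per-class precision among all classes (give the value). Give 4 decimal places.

0.8020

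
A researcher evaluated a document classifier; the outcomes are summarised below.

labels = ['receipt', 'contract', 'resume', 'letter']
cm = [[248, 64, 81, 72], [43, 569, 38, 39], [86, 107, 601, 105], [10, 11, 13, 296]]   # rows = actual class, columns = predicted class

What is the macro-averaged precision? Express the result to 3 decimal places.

Per-class precision (TP/(TP+FP)):
  receipt: TP=248, FP=43+86+10=139 → 248/387 = 0.6408
  contract: TP=569, FP=64+107+11=182 → 569/751 = 0.7577
  resume: TP=601, FP=81+38+13=132 → 601/733 = 0.8199
  letter: TP=296, FP=72+39+105=216 → 296/512 = 0.5781
Macro-precision = mean = (0.6408 + 0.7577 + 0.8199 + 0.5781) / 4 = 0.699

0.699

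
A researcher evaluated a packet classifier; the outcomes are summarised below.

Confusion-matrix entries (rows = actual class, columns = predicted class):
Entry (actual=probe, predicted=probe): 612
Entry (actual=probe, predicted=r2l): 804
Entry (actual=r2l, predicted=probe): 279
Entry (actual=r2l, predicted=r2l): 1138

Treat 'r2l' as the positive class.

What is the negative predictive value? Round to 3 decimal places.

NPV = TN/(TN+FN) = 612/(612+279) = 0.687

0.687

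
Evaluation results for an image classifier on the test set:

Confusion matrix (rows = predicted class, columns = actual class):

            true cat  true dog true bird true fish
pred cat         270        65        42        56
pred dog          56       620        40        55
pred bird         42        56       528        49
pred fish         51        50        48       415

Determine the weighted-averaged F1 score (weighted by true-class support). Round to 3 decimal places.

Per-class F1 score (2·TP/(2·TP+FP+FN)):
  cat: TP=270, FP=65+42+56=163, FN=56+42+51=149 → 540/852 = 0.6338
  dog: TP=620, FP=56+40+55=151, FN=65+56+50=171 → 1240/1562 = 0.7939
  bird: TP=528, FP=42+56+49=147, FN=42+40+48=130 → 1056/1333 = 0.7922
  fish: TP=415, FP=51+50+48=149, FN=56+55+49=160 → 830/1139 = 0.7287
Weighted-F1 score = Σ (supportᵢ/N)·F1 scoreᵢ with N=2443: (419/2443)·0.6338 + (791/2443)·0.7939 + (658/2443)·0.7922 + (575/2443)·0.7287 = 0.751

0.751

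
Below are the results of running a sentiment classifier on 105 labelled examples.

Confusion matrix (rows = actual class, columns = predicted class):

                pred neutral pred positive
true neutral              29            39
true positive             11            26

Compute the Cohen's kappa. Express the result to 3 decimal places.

0.110

Observed agreement pₒ = trace/N = 55/105 = 0.5238
Expected agreement pₑ = Σ (rowᵢ·colᵢ)/N² = (68·40 + 37·65)/105² = 0.4649
κ = (pₒ − pₑ)/(1 − pₑ) = (0.5238 − 0.4649)/(1 − 0.4649) = 0.110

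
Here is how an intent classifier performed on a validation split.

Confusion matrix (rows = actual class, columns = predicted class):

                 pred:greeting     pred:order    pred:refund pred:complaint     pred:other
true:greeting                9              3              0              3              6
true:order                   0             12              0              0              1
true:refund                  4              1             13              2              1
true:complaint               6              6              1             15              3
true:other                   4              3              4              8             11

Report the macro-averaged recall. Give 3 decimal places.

Per-class recall (TP/(TP+FN)):
  greeting: TP=9, FN=3+0+3+6=12 → 9/21 = 0.4286
  order: TP=12, FN=0+0+0+1=1 → 12/13 = 0.9231
  refund: TP=13, FN=4+1+2+1=8 → 13/21 = 0.6190
  complaint: TP=15, FN=6+6+1+3=16 → 15/31 = 0.4839
  other: TP=11, FN=4+3+4+8=19 → 11/30 = 0.3667
Macro-recall = mean = (0.4286 + 0.9231 + 0.6190 + 0.4839 + 0.3667) / 5 = 0.564

0.564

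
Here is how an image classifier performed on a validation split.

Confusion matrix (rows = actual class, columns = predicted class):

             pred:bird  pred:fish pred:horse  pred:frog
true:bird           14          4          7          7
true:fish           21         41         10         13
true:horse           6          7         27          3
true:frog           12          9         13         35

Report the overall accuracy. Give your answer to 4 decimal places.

Accuracy = trace / total = (14+41+27+35=117) / 229 = 117/229 = 0.5109

0.5109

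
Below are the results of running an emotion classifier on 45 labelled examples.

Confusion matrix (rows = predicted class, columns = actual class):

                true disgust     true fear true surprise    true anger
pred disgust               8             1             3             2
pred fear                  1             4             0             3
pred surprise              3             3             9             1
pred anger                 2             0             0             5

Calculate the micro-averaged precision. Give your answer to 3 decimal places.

Micro-averaging pools counts across classes: ΣTP=26, ΣFP=19, ΣFN=19.
Micro-precision = TP/(TP+FP) on pooled counts = 0.578 (equals overall accuracy in single-label multiclass).

0.578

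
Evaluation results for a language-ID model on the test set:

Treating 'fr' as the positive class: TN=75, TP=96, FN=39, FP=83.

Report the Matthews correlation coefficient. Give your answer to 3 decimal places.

MCC = (TP·TN − FP·FN) / √((TP+FP)(TP+FN)(TN+FP)(TN+FN))
Numerator = 96·75 − 83·39 = 3963
Denominator = √(179·135·158·114) = √435259980 = 20862.8852
MCC = 3963 / 20862.8852 = 0.190

0.190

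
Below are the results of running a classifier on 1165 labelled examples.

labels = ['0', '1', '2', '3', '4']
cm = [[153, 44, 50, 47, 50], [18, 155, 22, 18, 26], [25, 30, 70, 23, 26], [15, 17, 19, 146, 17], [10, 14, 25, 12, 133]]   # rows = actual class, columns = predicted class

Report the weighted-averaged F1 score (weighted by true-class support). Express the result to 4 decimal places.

0.5614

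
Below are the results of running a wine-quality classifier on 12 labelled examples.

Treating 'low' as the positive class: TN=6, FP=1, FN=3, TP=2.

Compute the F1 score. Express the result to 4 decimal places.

Precision = TP/(TP+FP) = 2/3 = 0.6667
Recall = TP/(TP+FN) = 2/5 = 0.4000
F1 = 2·TP/(2·TP+FP+FN) = 4/8 = 0.5000

0.5000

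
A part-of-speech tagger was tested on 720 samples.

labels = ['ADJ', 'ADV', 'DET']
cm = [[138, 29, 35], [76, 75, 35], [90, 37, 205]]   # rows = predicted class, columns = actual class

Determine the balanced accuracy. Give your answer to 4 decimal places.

Balanced accuracy = mean of per-class recall.
  ADJ: recall = 138/304 = 0.45395
  ADV: recall = 75/141 = 0.53191
  DET: recall = 205/275 = 0.74545
Mean = (0.45395 + 0.53191 + 0.74545) / 3 = 0.5771

0.5771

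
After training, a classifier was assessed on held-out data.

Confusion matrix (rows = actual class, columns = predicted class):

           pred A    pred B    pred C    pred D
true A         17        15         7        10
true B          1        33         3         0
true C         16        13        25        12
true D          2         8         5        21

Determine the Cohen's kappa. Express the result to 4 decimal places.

Observed agreement pₒ = trace/N = 96/188 = 0.51064
Expected agreement pₑ = Σ (rowᵢ·colᵢ)/N² = (49·36 + 37·69 + 66·40 + 36·43)/188² = 0.24063
κ = (pₒ − pₑ)/(1 − pₑ) = (0.51064 − 0.24063)/(1 − 0.24063) = 0.3556

0.3556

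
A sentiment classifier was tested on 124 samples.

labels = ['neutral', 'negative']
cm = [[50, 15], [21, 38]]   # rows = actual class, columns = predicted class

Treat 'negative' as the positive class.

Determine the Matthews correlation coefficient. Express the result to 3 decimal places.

MCC = (TP·TN − FP·FN) / √((TP+FP)(TP+FN)(TN+FP)(TN+FN))
Numerator = 38·50 − 15·21 = 1585
Denominator = √(53·59·65·71) = √14431105 = 3798.8294
MCC = 1585 / 3798.8294 = 0.417

0.417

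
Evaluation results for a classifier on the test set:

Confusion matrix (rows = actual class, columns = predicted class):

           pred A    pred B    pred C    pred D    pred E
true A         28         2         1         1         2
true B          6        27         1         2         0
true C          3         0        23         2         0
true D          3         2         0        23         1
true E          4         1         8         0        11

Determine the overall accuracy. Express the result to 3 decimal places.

0.742

Accuracy = trace / total = (28+27+23+23+11=112) / 151 = 112/151 = 0.742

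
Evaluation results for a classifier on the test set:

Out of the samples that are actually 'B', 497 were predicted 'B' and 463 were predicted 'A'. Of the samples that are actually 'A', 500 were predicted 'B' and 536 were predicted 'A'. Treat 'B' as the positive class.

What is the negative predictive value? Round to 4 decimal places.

0.5365

NPV = TN/(TN+FN) = 536/(536+463) = 0.5365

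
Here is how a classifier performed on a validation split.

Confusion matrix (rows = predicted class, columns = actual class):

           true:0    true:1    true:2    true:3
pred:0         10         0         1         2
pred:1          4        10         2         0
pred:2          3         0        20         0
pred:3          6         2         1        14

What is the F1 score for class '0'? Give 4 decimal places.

0.5556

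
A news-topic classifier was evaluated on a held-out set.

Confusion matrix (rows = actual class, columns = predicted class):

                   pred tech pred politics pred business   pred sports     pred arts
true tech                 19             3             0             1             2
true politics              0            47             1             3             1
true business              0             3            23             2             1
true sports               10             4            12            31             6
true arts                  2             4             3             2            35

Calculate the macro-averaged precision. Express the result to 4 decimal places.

0.7092

Per-class precision (TP/(TP+FP)):
  tech: TP=19, FP=0+0+10+2=12 → 19/31 = 0.61290
  politics: TP=47, FP=3+3+4+4=14 → 47/61 = 0.77049
  business: TP=23, FP=0+1+12+3=16 → 23/39 = 0.58974
  sports: TP=31, FP=1+3+2+2=8 → 31/39 = 0.79487
  arts: TP=35, FP=2+1+1+6=10 → 35/45 = 0.77778
Macro-precision = mean = (0.61290 + 0.77049 + 0.58974 + 0.79487 + 0.77778) / 5 = 0.7092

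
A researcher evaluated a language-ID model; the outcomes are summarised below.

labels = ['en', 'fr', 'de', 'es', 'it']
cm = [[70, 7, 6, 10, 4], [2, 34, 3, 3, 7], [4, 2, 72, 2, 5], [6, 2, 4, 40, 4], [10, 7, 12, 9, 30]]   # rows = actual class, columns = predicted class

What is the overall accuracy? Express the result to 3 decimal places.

0.693

Accuracy = trace / total = (70+34+72+40+30=246) / 355 = 246/355 = 0.693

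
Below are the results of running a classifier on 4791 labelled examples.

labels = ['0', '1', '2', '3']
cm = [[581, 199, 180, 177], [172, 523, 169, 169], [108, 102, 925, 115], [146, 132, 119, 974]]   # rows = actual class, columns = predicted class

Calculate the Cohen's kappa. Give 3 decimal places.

0.499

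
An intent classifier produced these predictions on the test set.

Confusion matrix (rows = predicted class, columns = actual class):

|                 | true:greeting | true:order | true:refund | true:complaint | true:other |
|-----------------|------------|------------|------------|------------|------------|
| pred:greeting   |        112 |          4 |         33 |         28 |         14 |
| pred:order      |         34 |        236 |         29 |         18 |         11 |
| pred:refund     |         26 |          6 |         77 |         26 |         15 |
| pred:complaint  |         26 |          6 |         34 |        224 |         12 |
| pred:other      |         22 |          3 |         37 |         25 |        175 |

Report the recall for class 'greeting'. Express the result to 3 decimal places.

0.509

Treat 'greeting' as positive and all other classes as negative.
recall = TP/(TP+FN).
greeting: TP=112, FN=34+26+26+22=108 → 112/220 = 0.5091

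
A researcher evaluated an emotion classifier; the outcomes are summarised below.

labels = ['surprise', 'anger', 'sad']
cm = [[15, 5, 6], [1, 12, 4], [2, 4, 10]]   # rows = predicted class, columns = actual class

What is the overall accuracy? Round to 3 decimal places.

0.627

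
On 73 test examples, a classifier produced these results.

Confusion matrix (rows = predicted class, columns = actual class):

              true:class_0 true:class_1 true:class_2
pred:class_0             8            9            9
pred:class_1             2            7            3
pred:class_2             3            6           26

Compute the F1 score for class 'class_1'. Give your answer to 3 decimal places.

F1 score = 2·TP/(2·TP+FP+FN).
class_1: TP=7, FP=2+3=5, FN=9+6=15 → 14/34 = 0.4118

0.412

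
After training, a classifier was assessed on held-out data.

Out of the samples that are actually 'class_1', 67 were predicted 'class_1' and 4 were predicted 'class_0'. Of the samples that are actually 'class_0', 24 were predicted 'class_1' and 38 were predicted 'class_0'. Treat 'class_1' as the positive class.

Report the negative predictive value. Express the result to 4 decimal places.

0.9048

NPV = TN/(TN+FN) = 38/(38+4) = 0.9048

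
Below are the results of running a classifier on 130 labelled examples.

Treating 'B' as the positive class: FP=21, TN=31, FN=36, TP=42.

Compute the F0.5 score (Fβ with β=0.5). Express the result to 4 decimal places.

Fβ = (1+β²)·TP / ((1+β²)·TP + β²·FN + FP), with β²=1/4
= 1.25·42 / (1.25·42 + 0.25·36 + 21) = 0.6364

0.6364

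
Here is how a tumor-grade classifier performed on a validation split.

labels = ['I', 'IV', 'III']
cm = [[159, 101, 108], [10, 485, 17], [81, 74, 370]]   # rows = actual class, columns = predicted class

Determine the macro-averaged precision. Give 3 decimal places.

Per-class precision (TP/(TP+FP)):
  I: TP=159, FP=10+81=91 → 159/250 = 0.6360
  IV: TP=485, FP=101+74=175 → 485/660 = 0.7348
  III: TP=370, FP=108+17=125 → 370/495 = 0.7475
Macro-precision = mean = (0.6360 + 0.7348 + 0.7475) / 3 = 0.706

0.706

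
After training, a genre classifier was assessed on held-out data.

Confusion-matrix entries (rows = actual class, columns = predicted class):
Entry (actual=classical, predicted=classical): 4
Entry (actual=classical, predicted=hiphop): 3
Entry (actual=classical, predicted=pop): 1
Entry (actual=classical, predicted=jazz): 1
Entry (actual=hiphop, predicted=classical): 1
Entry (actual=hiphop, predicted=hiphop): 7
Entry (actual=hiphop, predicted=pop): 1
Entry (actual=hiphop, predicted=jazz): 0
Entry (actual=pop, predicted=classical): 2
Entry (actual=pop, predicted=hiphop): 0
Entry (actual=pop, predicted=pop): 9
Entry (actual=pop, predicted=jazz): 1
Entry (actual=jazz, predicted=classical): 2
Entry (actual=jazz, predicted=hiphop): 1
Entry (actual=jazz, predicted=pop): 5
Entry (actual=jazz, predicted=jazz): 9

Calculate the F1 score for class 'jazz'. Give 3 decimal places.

0.643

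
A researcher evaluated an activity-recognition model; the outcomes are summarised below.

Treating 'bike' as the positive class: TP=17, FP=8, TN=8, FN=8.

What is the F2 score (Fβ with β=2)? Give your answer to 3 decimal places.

Fβ = (1+β²)·TP / ((1+β²)·TP + β²·FN + FP), with β²=4
= 5·17 / (5·17 + 4·8 + 8) = 0.680

0.680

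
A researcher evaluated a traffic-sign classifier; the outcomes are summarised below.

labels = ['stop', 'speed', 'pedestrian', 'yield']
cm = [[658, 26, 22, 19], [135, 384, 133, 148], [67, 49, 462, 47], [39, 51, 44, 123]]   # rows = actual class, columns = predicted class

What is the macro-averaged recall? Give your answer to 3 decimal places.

Per-class recall (TP/(TP+FN)):
  stop: TP=658, FN=26+22+19=67 → 658/725 = 0.9076
  speed: TP=384, FN=135+133+148=416 → 384/800 = 0.4800
  pedestrian: TP=462, FN=67+49+47=163 → 462/625 = 0.7392
  yield: TP=123, FN=39+51+44=134 → 123/257 = 0.4786
Macro-recall = mean = (0.9076 + 0.4800 + 0.7392 + 0.4786) / 4 = 0.651

0.651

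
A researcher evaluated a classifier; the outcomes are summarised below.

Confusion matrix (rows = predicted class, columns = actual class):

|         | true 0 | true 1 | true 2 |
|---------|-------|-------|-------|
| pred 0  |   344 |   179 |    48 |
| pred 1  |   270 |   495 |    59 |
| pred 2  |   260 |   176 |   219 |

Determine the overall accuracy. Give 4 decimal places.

0.5161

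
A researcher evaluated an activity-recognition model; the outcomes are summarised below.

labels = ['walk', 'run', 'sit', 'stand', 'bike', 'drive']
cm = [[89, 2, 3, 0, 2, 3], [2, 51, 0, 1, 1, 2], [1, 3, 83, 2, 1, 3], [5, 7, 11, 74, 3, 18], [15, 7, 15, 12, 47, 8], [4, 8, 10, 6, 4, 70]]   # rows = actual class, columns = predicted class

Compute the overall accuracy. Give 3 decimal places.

Accuracy = trace / total = (89+51+83+74+47+70=414) / 573 = 414/573 = 0.723

0.723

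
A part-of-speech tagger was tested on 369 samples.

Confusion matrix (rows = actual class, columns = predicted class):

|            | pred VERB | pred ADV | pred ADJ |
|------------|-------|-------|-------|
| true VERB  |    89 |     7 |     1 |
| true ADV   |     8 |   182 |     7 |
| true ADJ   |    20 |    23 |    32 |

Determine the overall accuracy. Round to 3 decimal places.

0.821

Accuracy = trace / total = (89+182+32=303) / 369 = 303/369 = 0.821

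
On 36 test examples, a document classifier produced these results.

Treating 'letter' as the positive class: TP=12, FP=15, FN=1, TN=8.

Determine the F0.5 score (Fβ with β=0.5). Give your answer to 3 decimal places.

Fβ = (1+β²)·TP / ((1+β²)·TP + β²·FN + FP), with β²=1/4
= 1.25·12 / (1.25·12 + 0.25·1 + 15) = 0.496

0.496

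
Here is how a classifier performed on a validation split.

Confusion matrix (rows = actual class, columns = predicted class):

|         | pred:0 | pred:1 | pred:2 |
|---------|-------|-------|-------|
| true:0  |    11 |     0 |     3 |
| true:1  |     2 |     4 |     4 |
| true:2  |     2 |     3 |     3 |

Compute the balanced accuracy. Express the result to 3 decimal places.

0.520

Balanced accuracy = mean of per-class recall.
  0: recall = 11/14 = 0.7857
  1: recall = 4/10 = 0.4000
  2: recall = 3/8 = 0.3750
Mean = (0.7857 + 0.4000 + 0.3750) / 3 = 0.520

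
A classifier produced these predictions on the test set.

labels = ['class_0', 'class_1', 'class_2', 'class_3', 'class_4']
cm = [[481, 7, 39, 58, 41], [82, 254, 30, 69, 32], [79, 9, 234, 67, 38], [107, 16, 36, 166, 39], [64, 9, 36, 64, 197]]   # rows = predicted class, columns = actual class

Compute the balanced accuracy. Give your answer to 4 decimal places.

0.6072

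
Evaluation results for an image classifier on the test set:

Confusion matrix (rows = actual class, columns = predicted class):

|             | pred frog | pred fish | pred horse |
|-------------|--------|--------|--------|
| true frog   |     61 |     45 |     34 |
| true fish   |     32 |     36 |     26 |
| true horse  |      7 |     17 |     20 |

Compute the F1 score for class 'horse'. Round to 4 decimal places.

One-vs-rest for 'horse': TP = diagonal; FP = other classes predicted 'horse'; FN = 'horse' predicted as other.
F1 score = 2·TP/(2·TP+FP+FN).
horse: TP=20, FP=34+26=60, FN=7+17=24 → 40/124 = 0.32258

0.3226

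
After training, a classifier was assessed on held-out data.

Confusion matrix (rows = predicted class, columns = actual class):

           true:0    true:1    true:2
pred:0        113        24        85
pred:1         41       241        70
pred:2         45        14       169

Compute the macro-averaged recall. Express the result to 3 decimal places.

Per-class recall (TP/(TP+FN)):
  0: TP=113, FN=41+45=86 → 113/199 = 0.5678
  1: TP=241, FN=24+14=38 → 241/279 = 0.8638
  2: TP=169, FN=85+70=155 → 169/324 = 0.5216
Macro-recall = mean = (0.5678 + 0.8638 + 0.5216) / 3 = 0.651

0.651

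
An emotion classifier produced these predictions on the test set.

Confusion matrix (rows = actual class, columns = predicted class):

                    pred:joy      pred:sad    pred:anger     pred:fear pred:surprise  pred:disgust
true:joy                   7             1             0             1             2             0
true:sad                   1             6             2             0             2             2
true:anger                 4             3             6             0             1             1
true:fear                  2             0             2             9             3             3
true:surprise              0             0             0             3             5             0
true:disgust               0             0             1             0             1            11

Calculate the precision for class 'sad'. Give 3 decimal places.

0.600

One-vs-rest for 'sad': TP = diagonal; FP = other classes predicted 'sad'; FN = 'sad' predicted as other.
precision = TP/(TP+FP).
sad: TP=6, FP=1+3+0+0+0=4 → 6/10 = 0.6000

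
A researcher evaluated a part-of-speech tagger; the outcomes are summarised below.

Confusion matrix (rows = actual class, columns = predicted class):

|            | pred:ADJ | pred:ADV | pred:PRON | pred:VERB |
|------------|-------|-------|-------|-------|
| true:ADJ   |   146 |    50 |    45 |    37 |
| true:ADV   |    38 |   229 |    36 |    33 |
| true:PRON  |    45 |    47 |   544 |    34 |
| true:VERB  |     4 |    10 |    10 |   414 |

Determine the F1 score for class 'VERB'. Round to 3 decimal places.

0.866

Treat 'VERB' as positive and all other classes as negative.
F1 score = 2·TP/(2·TP+FP+FN).
VERB: TP=414, FP=37+33+34=104, FN=4+10+10=24 → 828/956 = 0.8661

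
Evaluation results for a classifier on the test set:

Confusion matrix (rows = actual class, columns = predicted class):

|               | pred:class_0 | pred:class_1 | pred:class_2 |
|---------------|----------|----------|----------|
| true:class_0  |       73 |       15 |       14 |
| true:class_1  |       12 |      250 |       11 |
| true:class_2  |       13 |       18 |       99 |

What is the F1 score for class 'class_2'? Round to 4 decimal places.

One-vs-rest for 'class_2': TP = diagonal; FP = other classes predicted 'class_2'; FN = 'class_2' predicted as other.
F1 score = 2·TP/(2·TP+FP+FN).
class_2: TP=99, FP=14+11=25, FN=13+18=31 → 198/254 = 0.77953

0.7795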